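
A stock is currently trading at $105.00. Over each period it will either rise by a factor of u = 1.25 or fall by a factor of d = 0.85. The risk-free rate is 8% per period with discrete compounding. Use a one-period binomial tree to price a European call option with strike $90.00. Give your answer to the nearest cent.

$21.96

Risk-neutral probability p = (1 + 0.08 − 0.85)/(1.25 − 0.85) = 0.2300/0.4000 = 0.5750
Terminal stock prices: S_u = 131.2, S_d = 89.25
Terminal payoffs (S − K): max(41.25, 0) = 41.25, max(-0.75, 0) = 0
Node 0 (S = 105): V_0 = 1/1.08·[0.5750·41.2500 + 0.4250·0.0000] = 21.9618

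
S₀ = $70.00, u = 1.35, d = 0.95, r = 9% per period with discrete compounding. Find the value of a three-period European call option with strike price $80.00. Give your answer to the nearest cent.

Risk-neutral probability p = (1 + 0.09 − 0.95)/(1.35 − 0.95) = 0.1400/0.4000 = 0.3500
Terminal stock prices: S_uuu = 172.2, S_uud = 121.2, S_udd = 85.29, S_ddd = 60.02
Terminal payoffs (S − K): max(92.23, 0) = 92.23, max(41.2, 0) = 41.2, max(5.286, 0) = 5.286, max(-19.98, 0) = 0
Node uu (S = 127.6): V_uu = 1/1.09·[0.3500·92.2263 + 0.6500·41.1963] = 54.1805
Node ud (S = 89.77): V_ud = 1/1.09·[0.3500·41.1963 + 0.6500·5.2862] = 16.3805
Node dd (S = 63.17): V_dd = 1/1.09·[0.3500·5.2862 + 0.6500·0.0000] = 1.6974
Node u (S = 94.5): V_u = 1/1.09·[0.3500·54.1805 + 0.6500·16.3805] = 27.1656
Node d (S = 66.5): V_d = 1/1.09·[0.3500·16.3805 + 0.6500·1.6974] = 6.2720
Node 0 (S = 70): V_0 = 1/1.09·[0.3500·27.1656 + 0.6500·6.2720] = 12.4631

$12.46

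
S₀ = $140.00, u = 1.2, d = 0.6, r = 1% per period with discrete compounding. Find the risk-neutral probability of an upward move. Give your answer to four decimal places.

Risk-neutral probability p = (1 + 0.01 − 0.6)/(1.2 − 0.6) = 0.4100/0.6000 = 0.6833

p = 0.6833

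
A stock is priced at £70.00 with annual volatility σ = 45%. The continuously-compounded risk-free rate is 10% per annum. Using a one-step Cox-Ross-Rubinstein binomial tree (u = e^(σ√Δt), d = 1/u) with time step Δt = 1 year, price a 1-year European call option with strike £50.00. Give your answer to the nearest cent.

£27.17

CRR parameters: u = e^(σ√Δt) = e^(0.45·√1) = 1.5683, d = 1/u = 0.6376
Per-period rate: rΔt = 0.1·1 = 0.1, so R = e^0.1 = 1.1052
Risk-neutral probability p = (e^0.1 − 0.6376)/(1.5683 − 0.6376) = 0.4675/0.9307 = 0.5024
Terminal stock prices: S_u = 109.8, S_d = 44.63
Terminal payoffs (S − K): max(59.78, 0) = 59.78, max(-5.366, 0) = 0
Node 0 (S = 70): V_0 = e^(−0.1)·[0.5024·59.7819 + 0.4976·0.0000] = 27.1743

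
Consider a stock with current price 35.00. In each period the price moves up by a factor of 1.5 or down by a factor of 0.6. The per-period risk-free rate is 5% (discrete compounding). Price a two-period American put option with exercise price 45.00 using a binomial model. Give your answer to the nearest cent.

Risk-neutral probability p = (1 + 0.05 − 0.6)/(1.5 − 0.6) = 0.4500/0.9000 = 0.5000
Terminal stock prices: S_uu = 78.75, S_ud = 31.5, S_dd = 12.6
Terminal payoffs (K − S): max(-33.75, 0) = 0, max(13.5, 0) = 13.5, max(32.4, 0) = 32.4
Node u (S = 52.5): continuation = 1/1.05·[0.5000·0.0000 + 0.5000·13.5000] = 6.4286; exercise value = 0.0000 ≤ continuation, so V_u = 6.4286
Node d (S = 21): continuation = 1/1.05·[0.5000·13.5000 + 0.5000·32.4000] = 21.8571; exercise value = 24.0000 > continuation, so V_d = 24.0000 (exercise)
Node 0 (S = 35): continuation = 1/1.05·[0.5000·6.4286 + 0.5000·24.0000] = 14.4898; exercise value = 10.0000 ≤ continuation, so V_0 = 14.4898

14.49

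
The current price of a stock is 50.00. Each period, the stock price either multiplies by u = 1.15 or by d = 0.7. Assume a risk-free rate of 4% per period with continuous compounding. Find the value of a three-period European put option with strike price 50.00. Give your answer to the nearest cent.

Risk-neutral probability p = (e^0.04 − 0.7)/(1.15 − 0.7) = 0.3408/0.4500 = 0.7574
Terminal stock prices: S_uuu = 76.04, S_uud = 46.29, S_udd = 28.17, S_ddd = 17.15
Terminal payoffs (K − S): max(-26.04, 0) = 0, max(3.713, 0) = 3.713, max(21.83, 0) = 21.83, max(32.85, 0) = 32.85
Node uu (S = 66.12): V_uu = e^(−0.04)·[0.7574·0.0000 + 0.2426·3.7125] = 0.8655
Node ud (S = 40.25): V_ud = e^(−0.04)·[0.7574·3.7125 + 0.2426·21.8250] = 7.7895
Node dd (S = 24.5): V_dd = e^(−0.04)·[0.7574·21.8250 + 0.2426·32.8500] = 23.5395
Node u (S = 57.5): V_u = e^(−0.04)·[0.7574·0.8655 + 0.2426·7.7895] = 2.4457
Node d (S = 35): V_d = e^(−0.04)·[0.7574·7.7895 + 0.2426·23.5395] = 11.1558
Node 0 (S = 50): V_0 = e^(−0.04)·[0.7574·2.4457 + 0.2426·11.1558] = 4.3804

4.38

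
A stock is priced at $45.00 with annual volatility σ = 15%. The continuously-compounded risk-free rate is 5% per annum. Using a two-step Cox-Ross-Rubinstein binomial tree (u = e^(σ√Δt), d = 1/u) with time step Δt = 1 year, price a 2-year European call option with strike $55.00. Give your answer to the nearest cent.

$2.08

CRR parameters: u = e^(σ√Δt) = e^(0.15·√1) = 1.1618, d = 1/u = 0.8607
Per-period rate: rΔt = 0.05·1 = 0.05, so R = e^0.05 = 1.0513
Risk-neutral probability p = (e^0.05 − 0.8607)/(1.1618 − 0.8607) = 0.1906/0.3011 = 0.6328
Terminal stock prices: S_uu = 60.74, S_ud = 45, S_dd = 33.34
Terminal payoffs (S − K): max(5.744, 0) = 5.744, max(-10, 0) = 0, max(-21.66, 0) = 0
Node u (S = 52.28): V_u = e^(−0.05)·[0.6328·5.7436 + 0.3672·0.0000] = 3.4575
Node d (S = 38.73): V_d = e^(−0.05)·[0.6328·0.0000 + 0.3672·0.0000] = 0.0000
Node 0 (S = 45): V_0 = e^(−0.05)·[0.6328·3.4575 + 0.3672·0.0000] = 2.0813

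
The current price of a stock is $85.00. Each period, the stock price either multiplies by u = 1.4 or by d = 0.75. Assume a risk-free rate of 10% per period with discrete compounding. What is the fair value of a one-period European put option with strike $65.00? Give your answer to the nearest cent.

Risk-neutral probability p = (1 + 0.1 − 0.75)/(1.4 − 0.75) = 0.3500/0.6500 = 0.5385
Terminal stock prices: S_u = 119, S_d = 63.75
Terminal payoffs (K − S): max(-54, 0) = 0, max(1.25, 0) = 1.25
Node 0 (S = 85): V_0 = 1/1.1·[0.5385·0.0000 + 0.4615·1.2500] = 0.5245

$0.52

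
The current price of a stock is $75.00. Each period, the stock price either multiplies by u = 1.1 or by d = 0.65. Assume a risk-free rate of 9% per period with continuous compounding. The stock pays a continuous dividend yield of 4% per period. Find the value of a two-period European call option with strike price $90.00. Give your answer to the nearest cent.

$0.50

Per-period risk-free factor R = e^0.09 = 1.0942; dividend-adjusted growth = e^(0.09−0.04) = 1.0513.
Risk-neutral probability p = (1.0513 − 0.65)/(1.1 − 0.65) = 0.4013/0.4500 = 0.8917
Terminal stock prices: S_uu = 90.75, S_ud = 53.62, S_dd = 31.69
Terminal payoffs (S − K): max(0.75, 0) = 0.75, max(-36.38, 0) = 0, max(-58.31, 0) = 0
Node u (S = 82.5): V_u = e^(−0.09)·[0.8917·0.7500 + 0.1083·0.0000] = 0.6112
Node d (S = 48.75): V_d = e^(−0.09)·[0.8917·0.0000 + 0.1083·0.0000] = 0.0000
Node 0 (S = 75): V_0 = e^(−0.09)·[0.8917·0.6112 + 0.1083·0.0000] = 0.4981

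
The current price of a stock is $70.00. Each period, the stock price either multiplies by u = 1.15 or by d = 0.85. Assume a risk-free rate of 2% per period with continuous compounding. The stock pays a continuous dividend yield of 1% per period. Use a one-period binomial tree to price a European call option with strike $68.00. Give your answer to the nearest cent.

$6.54

Per-period risk-free factor R = e^0.02 = 1.0202; dividend-adjusted growth = e^(0.02−0.01) = 1.0101.
Risk-neutral probability p = (1.0101 − 0.85)/(1.15 − 0.85) = 0.1601/0.3000 = 0.5335
Terminal stock prices: S_u = 80.5, S_d = 59.5
Terminal payoffs (S − K): max(12.5, 0) = 12.5, max(-8.5, 0) = 0
Node 0 (S = 70): V_0 = e^(−0.02)·[0.5335·12.5000 + 0.4665·0.0000] = 6.5367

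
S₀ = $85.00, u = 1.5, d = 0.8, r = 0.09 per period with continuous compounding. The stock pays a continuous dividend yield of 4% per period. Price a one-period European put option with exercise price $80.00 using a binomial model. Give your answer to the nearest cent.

$7.03

Per-period risk-free factor R = e^0.09 = 1.0942; dividend-adjusted growth = e^(0.09−0.04) = 1.0513.
Risk-neutral probability p = (1.0513 − 0.8)/(1.5 − 0.8) = 0.2513/0.7000 = 0.3590
Terminal stock prices: S_u = 127.5, S_d = 68
Terminal payoffs (K − S): max(-47.5, 0) = 0, max(12, 0) = 12
Node 0 (S = 85): V_0 = e^(−0.09)·[0.3590·0.0000 + 0.6410·12.0000] = 7.0304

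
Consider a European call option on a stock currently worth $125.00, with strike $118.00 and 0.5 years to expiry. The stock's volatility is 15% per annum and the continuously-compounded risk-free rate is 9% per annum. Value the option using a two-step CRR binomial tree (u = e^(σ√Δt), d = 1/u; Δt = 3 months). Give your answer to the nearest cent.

CRR parameters: u = e^(σ√Δt) = e^(0.15·√0.25) = 1.0779, d = 1/u = 0.9277
Per-period rate: rΔt = 0.09·0.25 = 0.0225, so R = e^0.0225 = 1.0228
Risk-neutral probability p = (e^0.0225 − 0.9277)/(1.0779 − 0.9277) = 0.0950/0.1501 = 0.6328
Terminal stock prices: S_uu = 145.2, S_ud = 125, S_dd = 107.6
Terminal payoffs (S − K): max(27.23, 0) = 27.23, max(7, 0) = 7, max(-10.41, 0) = 0
Node u (S = 134.7): V_u = e^(−0.0225)·[0.6328·27.2293 + 0.3672·7.0000] = 19.3609
Node d (S = 116): V_d = e^(−0.0225)·[0.6328·7.0000 + 0.3672·0.0000] = 4.3312
Node 0 (S = 125): V_0 = e^(−0.0225)·[0.6328·19.3609 + 0.3672·4.3312] = 13.5342

$13.53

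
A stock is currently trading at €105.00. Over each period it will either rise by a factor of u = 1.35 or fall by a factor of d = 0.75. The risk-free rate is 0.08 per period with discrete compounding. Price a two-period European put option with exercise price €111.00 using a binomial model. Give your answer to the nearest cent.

€11.01

Risk-neutral probability p = (1 + 0.08 − 0.75)/(1.35 − 0.75) = 0.3300/0.6000 = 0.5500
Terminal stock prices: S_uu = 191.4, S_ud = 106.3, S_dd = 59.06
Terminal payoffs (K − S): max(-80.36, 0) = 0, max(4.688, 0) = 4.688, max(51.94, 0) = 51.94
Node u (S = 141.8): V_u = 1/1.08·[0.5500·0.0000 + 0.4500·4.6875] = 1.9531
Node d (S = 78.75): V_d = 1/1.08·[0.5500·4.6875 + 0.4500·51.9375] = 24.0278
Node 0 (S = 105): V_0 = 1/1.08·[0.5500·1.9531 + 0.4500·24.0278] = 11.0062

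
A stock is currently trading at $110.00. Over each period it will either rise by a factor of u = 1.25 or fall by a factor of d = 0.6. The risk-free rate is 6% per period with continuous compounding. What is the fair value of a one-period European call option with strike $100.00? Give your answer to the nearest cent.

$25.09

Risk-neutral probability p = (e^0.06 − 0.6)/(1.25 − 0.6) = 0.4618/0.6500 = 0.7105
Terminal stock prices: S_u = 137.5, S_d = 66
Terminal payoffs (S − K): max(37.5, 0) = 37.5, max(-34, 0) = 0
Node 0 (S = 110): V_0 = e^(−0.06)·[0.7105·37.5000 + 0.2895·0.0000] = 25.0928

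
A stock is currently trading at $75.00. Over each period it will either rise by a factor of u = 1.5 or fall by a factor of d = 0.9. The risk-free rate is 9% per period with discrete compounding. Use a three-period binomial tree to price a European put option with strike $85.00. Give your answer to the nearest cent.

Risk-neutral probability p = (1 + 0.09 − 0.9)/(1.5 − 0.9) = 0.1900/0.6000 = 0.3167
Terminal stock prices: S_uuu = 253.1, S_uud = 151.9, S_udd = 91.12, S_ddd = 54.68
Terminal payoffs (K − S): max(-168.1, 0) = 0, max(-66.88, 0) = 0, max(-6.125, 0) = 0, max(30.32, 0) = 30.32
Node uu (S = 168.8): V_uu = 1/1.09·[0.3167·0.0000 + 0.6833·0.0000] = 0.0000
Node ud (S = 101.2): V_ud = 1/1.09·[0.3167·0.0000 + 0.6833·0.0000] = 0.0000
Node dd (S = 60.75): V_dd = 1/1.09·[0.3167·0.0000 + 0.6833·30.3250] = 19.0111
Node u (S = 112.5): V_u = 1/1.09·[0.3167·0.0000 + 0.6833·0.0000] = 0.0000
Node d (S = 67.5): V_d = 1/1.09·[0.3167·0.0000 + 0.6833·19.0111] = 11.9183
Node 0 (S = 75): V_0 = 1/1.09·[0.3167·0.0000 + 0.6833·11.9183] = 7.4717

$7.47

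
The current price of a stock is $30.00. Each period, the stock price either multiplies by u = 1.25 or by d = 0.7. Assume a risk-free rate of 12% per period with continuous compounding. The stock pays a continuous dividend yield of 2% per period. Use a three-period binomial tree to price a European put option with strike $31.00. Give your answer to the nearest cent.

$1.61

Per-period risk-free factor R = e^0.12 = 1.1275; dividend-adjusted growth = e^(0.12−0.02) = 1.1052.
Risk-neutral probability p = (1.1052 − 0.7)/(1.25 − 0.7) = 0.4052/0.5500 = 0.7367
Terminal stock prices: S_uuu = 58.59, S_uud = 32.81, S_udd = 18.37, S_ddd = 10.29
Terminal payoffs (K − S): max(-27.59, 0) = 0, max(-1.812, 0) = 0, max(12.63, 0) = 12.63, max(20.71, 0) = 20.71
Node uu (S = 46.88): V_uu = e^(−0.12)·[0.7367·0.0000 + 0.2633·0.0000] = 0.0000
Node ud (S = 26.25): V_ud = e^(−0.12)·[0.7367·0.0000 + 0.2633·12.6250] = 2.9486
Node dd (S = 14.7): V_dd = e^(−0.12)·[0.7367·12.6250 + 0.2633·20.7100] = 13.0856
Node u (S = 37.5): V_u = e^(−0.12)·[0.7367·0.0000 + 0.2633·2.9486] = 0.6886
Node d (S = 21): V_d = e^(−0.12)·[0.7367·2.9486 + 0.2633·13.0856] = 4.9826
Node 0 (S = 30): V_0 = e^(−0.12)·[0.7367·0.6886 + 0.2633·4.9826] = 1.6136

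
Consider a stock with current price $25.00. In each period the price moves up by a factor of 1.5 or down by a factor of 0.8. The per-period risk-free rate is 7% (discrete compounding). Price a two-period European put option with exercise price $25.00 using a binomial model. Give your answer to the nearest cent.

Risk-neutral probability p = (1 + 0.07 − 0.8)/(1.5 − 0.8) = 0.2700/0.7000 = 0.3857
Terminal stock prices: S_uu = 56.25, S_ud = 30, S_dd = 16
Terminal payoffs (K − S): max(-31.25, 0) = 0, max(-5, 0) = 0, max(9, 0) = 9
Node u (S = 37.5): V_u = 1/1.07·[0.3857·0.0000 + 0.6143·0.0000] = 0.0000
Node d (S = 20): V_d = 1/1.07·[0.3857·0.0000 + 0.6143·9.0000] = 5.1669
Node 0 (S = 25): V_0 = 1/1.07·[0.3857·0.0000 + 0.6143·5.1669] = 2.9663

$2.97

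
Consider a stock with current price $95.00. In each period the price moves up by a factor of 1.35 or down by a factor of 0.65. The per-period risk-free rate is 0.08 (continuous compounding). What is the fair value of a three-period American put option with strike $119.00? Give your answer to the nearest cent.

Risk-neutral probability p = (e^0.08 − 0.65)/(1.35 − 0.65) = 0.4333/0.7000 = 0.6190
Terminal stock prices: S_uuu = 233.7, S_uud = 112.5, S_udd = 54.19, S_ddd = 26.09
Terminal payoffs (K − S): max(-114.7, 0) = 0, max(6.461, 0) = 6.461, max(64.81, 0) = 64.81, max(92.91, 0) = 92.91
Node uu (S = 173.1): continuation = e^(−0.08)·[0.6190·0.0000 + 0.3810·6.4606] = 2.2724; exercise value = 0.0000 ≤ continuation, so V_uu = 2.2724
Node ud (S = 83.36): continuation = e^(−0.08)·[0.6190·6.4606 + 0.3810·64.8144] = 26.4883; exercise value = 35.6375 > continuation, so V_ud = 35.6375 (exercise)
Node dd (S = 40.14): continuation = e^(−0.08)·[0.6190·64.8144 + 0.3810·92.9106] = 69.7133; exercise value = 78.8625 > continuation, so V_dd = 78.8625 (exercise)
Node u (S = 128.2): continuation = e^(−0.08)·[0.6190·2.2724 + 0.3810·35.6375] = 13.8330; exercise value = 0.0000 ≤ continuation, so V_u = 13.8330
Node d (S = 61.75): continuation = e^(−0.08)·[0.6190·35.6375 + 0.3810·78.8625] = 48.1008; exercise value = 57.2500 > continuation, so V_d = 57.2500 (exercise)
Node 0 (S = 95): continuation = e^(−0.08)·[0.6190·13.8330 + 0.3810·57.2500] = 28.0403; exercise value = 24.0000 ≤ continuation, so V_0 = 28.0403

$28.04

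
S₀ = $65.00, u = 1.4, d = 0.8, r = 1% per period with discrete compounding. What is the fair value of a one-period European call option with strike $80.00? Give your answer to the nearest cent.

$3.81

Risk-neutral probability p = (1 + 0.01 − 0.8)/(1.4 − 0.8) = 0.2100/0.6000 = 0.3500
Terminal stock prices: S_u = 91, S_d = 52
Terminal payoffs (S − K): max(11, 0) = 11, max(-28, 0) = 0
Node 0 (S = 65): V_0 = 1/1.01·[0.3500·11.0000 + 0.6500·0.0000] = 3.8119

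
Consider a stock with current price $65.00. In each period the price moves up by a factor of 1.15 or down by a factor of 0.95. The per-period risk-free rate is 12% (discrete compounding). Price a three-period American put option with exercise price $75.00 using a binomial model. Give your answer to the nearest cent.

$10.00

Risk-neutral probability p = (1 + 0.12 − 0.95)/(1.15 − 0.95) = 0.1700/0.2000 = 0.8500
Terminal stock prices: S_uuu = 98.86, S_uud = 81.66, S_udd = 67.46, S_ddd = 55.73
Terminal payoffs (K − S): max(-23.86, 0) = 0, max(-6.664, 0) = 0, max(7.538, 0) = 7.538, max(19.27, 0) = 19.27
Node uu (S = 85.96): continuation = 1/1.12·[0.8500·0.0000 + 0.1500·0.0000] = 0.0000; exercise value = 0.0000 ≤ continuation, so V_uu = 0.0000
Node ud (S = 71.01): continuation = 1/1.12·[0.8500·0.0000 + 0.1500·7.5381] = 1.0096; exercise value = 3.9875 > continuation, so V_ud = 3.9875 (exercise)
Node dd (S = 58.66): continuation = 1/1.12·[0.8500·7.5381 + 0.1500·19.2706] = 8.3018; exercise value = 16.3375 > continuation, so V_dd = 16.3375 (exercise)
Node u (S = 74.75): continuation = 1/1.12·[0.8500·0.0000 + 0.1500·3.9875] = 0.5340; exercise value = 0.2500 ≤ continuation, so V_u = 0.5340
Node d (S = 61.75): continuation = 1/1.12·[0.8500·3.9875 + 0.1500·16.3375] = 5.2143; exercise value = 13.2500 > continuation, so V_d = 13.2500 (exercise)
Node 0 (S = 65): continuation = 1/1.12·[0.8500·0.5340 + 0.1500·13.2500] = 2.1799; exercise value = 10.0000 > continuation, so V_0 = 10.0000 (exercise)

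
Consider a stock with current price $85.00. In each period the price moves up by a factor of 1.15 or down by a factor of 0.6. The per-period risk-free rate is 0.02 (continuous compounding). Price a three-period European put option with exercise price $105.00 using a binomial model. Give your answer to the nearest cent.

$24.08

Risk-neutral probability p = (e^0.02 − 0.6)/(1.15 − 0.6) = 0.4202/0.5500 = 0.7640
Terminal stock prices: S_uuu = 129.3, S_uud = 67.45, S_udd = 35.19, S_ddd = 18.36
Terminal payoffs (K − S): max(-24.27, 0) = 0, max(37.55, 0) = 37.55, max(69.81, 0) = 69.81, max(86.64, 0) = 86.64
Node uu (S = 112.4): V_uu = e^(−0.02)·[0.7640·0.0000 + 0.2360·37.5525] = 8.6868
Node ud (S = 58.65): V_ud = e^(−0.02)·[0.7640·37.5525 + 0.2360·69.8100] = 44.2709
Node dd (S = 30.6): V_dd = e^(−0.02)·[0.7640·69.8100 + 0.2360·86.6400] = 72.3209
Node u (S = 97.75): V_u = e^(−0.02)·[0.7640·8.6868 + 0.2360·44.2709] = 16.7463
Node d (S = 51): V_d = e^(−0.02)·[0.7640·44.2709 + 0.2360·72.3209] = 49.8829
Node 0 (S = 85): V_0 = e^(−0.02)·[0.7640·16.7463 + 0.2360·49.8829] = 24.0800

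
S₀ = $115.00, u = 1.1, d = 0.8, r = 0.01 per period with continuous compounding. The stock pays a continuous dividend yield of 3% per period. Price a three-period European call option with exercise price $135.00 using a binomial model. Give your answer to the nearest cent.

$3.80

Per-period risk-free factor R = e^0.01 = 1.0101; dividend-adjusted growth = e^(0.01−0.03) = 0.9802.
Risk-neutral probability p = (0.9802 − 0.8)/(1.1 − 0.8) = 0.1802/0.3000 = 0.6007
Terminal stock prices: S_uuu = 153.1, S_uud = 111.3, S_udd = 80.96, S_ddd = 58.88
Terminal payoffs (S − K): max(18.07, 0) = 18.07, max(-23.68, 0) = 0, max(-54.04, 0) = 0, max(-76.12, 0) = 0
Node uu (S = 139.2): V_uu = e^(−0.01)·[0.6007·18.0650 + 0.3993·0.0000] = 10.7430
Node ud (S = 101.2): V_ud = e^(−0.01)·[0.6007·0.0000 + 0.3993·0.0000] = 0.0000
Node dd (S = 73.6): V_dd = e^(−0.01)·[0.6007·0.0000 + 0.3993·0.0000] = 0.0000
Node u (S = 126.5): V_u = e^(−0.01)·[0.6007·10.7430 + 0.3993·0.0000] = 6.3887
Node d (S = 92): V_d = e^(−0.01)·[0.6007·0.0000 + 0.3993·0.0000] = 0.0000
Node 0 (S = 115): V_0 = e^(−0.01)·[0.6007·6.3887 + 0.3993·0.0000] = 3.7993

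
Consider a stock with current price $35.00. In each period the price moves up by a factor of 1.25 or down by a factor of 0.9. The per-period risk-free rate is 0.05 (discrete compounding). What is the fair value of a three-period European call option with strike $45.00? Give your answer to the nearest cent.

Risk-neutral probability p = (1 + 0.05 − 0.9)/(1.25 − 0.9) = 0.1500/0.3500 = 0.4286
Terminal stock prices: S_uuu = 68.36, S_uud = 49.22, S_udd = 35.44, S_ddd = 25.52
Terminal payoffs (S − K): max(23.36, 0) = 23.36, max(4.219, 0) = 4.219, max(-9.562, 0) = 0, max(-19.48, 0) = 0
Node uu (S = 54.69): V_uu = 1/1.05·[0.4286·23.3594 + 0.5714·4.2188] = 11.8304
Node ud (S = 39.38): V_ud = 1/1.05·[0.4286·4.2188 + 0.5714·0.0000] = 1.7219
Node dd (S = 28.35): V_dd = 1/1.05·[0.4286·0.0000 + 0.5714·0.0000] = 0.0000
Node u (S = 43.75): V_u = 1/1.05·[0.4286·11.8304 + 0.5714·1.7219] = 5.7658
Node d (S = 31.5): V_d = 1/1.05·[0.4286·1.7219 + 0.5714·0.0000] = 0.7028
Node 0 (S = 35): V_0 = 1/1.05·[0.4286·5.7658 + 0.5714·0.7028] = 2.7359

$2.74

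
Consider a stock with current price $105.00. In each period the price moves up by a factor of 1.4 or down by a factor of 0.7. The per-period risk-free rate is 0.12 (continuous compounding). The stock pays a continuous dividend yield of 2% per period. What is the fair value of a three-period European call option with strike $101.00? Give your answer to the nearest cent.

$38.03

Per-period risk-free factor R = e^0.12 = 1.1275; dividend-adjusted growth = e^(0.12−0.02) = 1.1052.
Risk-neutral probability p = (1.1052 − 0.7)/(1.4 − 0.7) = 0.4052/0.7000 = 0.5788
Terminal stock prices: S_uuu = 288.1, S_uud = 144.1, S_udd = 72.03, S_ddd = 36.01
Terminal payoffs (S − K): max(187.1, 0) = 187.1, max(43.06, 0) = 43.06, max(-28.97, 0) = 0, max(-64.99, 0) = 0
Node uu (S = 205.8): V_uu = e^(−0.12)·[0.5788·187.1200 + 0.4212·43.0600] = 112.1459
Node ud (S = 102.9): V_ud = e^(−0.12)·[0.5788·43.0600 + 0.4212·0.0000] = 22.1054
Node dd (S = 51.45): V_dd = e^(−0.12)·[0.5788·0.0000 + 0.4212·0.0000] = 0.0000
Node u (S = 147): V_u = e^(−0.12)·[0.5788·112.1459 + 0.4212·22.1054] = 65.8292
Node d (S = 73.5): V_d = e^(−0.12)·[0.5788·22.1054 + 0.4212·0.0000] = 11.3481
Node 0 (S = 105): V_0 = e^(−0.12)·[0.5788·65.8292 + 0.4212·11.3481] = 38.0335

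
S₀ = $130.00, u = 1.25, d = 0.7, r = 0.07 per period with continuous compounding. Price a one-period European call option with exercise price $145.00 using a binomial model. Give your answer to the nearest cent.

$11.05

Risk-neutral probability p = (e^0.07 − 0.7)/(1.25 − 0.7) = 0.3725/0.5500 = 0.6773
Terminal stock prices: S_u = 162.5, S_d = 91
Terminal payoffs (S − K): max(17.5, 0) = 17.5, max(-54, 0) = 0
Node 0 (S = 130): V_0 = e^(−0.07)·[0.6773·17.5000 + 0.3227·0.0000] = 11.0512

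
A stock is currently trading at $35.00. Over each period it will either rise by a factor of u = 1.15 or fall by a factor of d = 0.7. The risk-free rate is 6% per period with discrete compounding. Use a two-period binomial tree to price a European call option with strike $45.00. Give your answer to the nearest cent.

$0.73

Risk-neutral probability p = (1 + 0.06 − 0.7)/(1.15 − 0.7) = 0.3600/0.4500 = 0.8000
Terminal stock prices: S_uu = 46.29, S_ud = 28.17, S_dd = 17.15
Terminal payoffs (S − K): max(1.287, 0) = 1.287, max(-16.83, 0) = 0, max(-27.85, 0) = 0
Node u (S = 40.25): V_u = 1/1.06·[0.8000·1.2875 + 0.2000·0.0000] = 0.9717
Node d (S = 24.5): V_d = 1/1.06·[0.8000·0.0000 + 0.2000·0.0000] = 0.0000
Node 0 (S = 35): V_0 = 1/1.06·[0.8000·0.9717 + 0.2000·0.0000] = 0.7334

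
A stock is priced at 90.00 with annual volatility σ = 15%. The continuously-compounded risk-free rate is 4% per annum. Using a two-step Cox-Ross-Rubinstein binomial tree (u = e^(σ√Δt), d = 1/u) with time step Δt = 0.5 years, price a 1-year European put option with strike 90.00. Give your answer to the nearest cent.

CRR parameters: u = e^(σ√Δt) = e^(0.15·√0.5) = 1.1119, d = 1/u = 0.8994
Per-period rate: rΔt = 0.04·0.5 = 0.02, so R = e^0.02 = 1.0202
Risk-neutral probability p = (e^0.02 − 0.8994)/(1.1119 − 0.8994) = 0.1208/0.2125 = 0.5686
Terminal stock prices: S_uu = 111.3, S_ud = 90, S_dd = 72.8
Terminal payoffs (K − S): max(-21.27, 0) = 0, max(0, 0) = 0, max(17.2, 0) = 17.2
Node u (S = 100.1): V_u = e^(−0.02)·[0.5686·0.0000 + 0.4314·0.0000] = 0.0000
Node d (S = 80.94): V_d = e^(−0.02)·[0.5686·0.0000 + 0.4314·17.2028] = 7.2750
Node 0 (S = 90): V_0 = e^(−0.02)·[0.5686·0.0000 + 0.4314·7.2750] = 3.0766

3.08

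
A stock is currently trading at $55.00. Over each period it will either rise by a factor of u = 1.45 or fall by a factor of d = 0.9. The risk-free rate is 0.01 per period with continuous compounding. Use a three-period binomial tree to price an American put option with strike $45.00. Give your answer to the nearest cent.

$2.44

Risk-neutral probability p = (e^0.01 − 0.9)/(1.45 − 0.9) = 0.1101/0.5500 = 0.2001
Terminal stock prices: S_uuu = 167.7, S_uud = 104.1, S_udd = 64.6, S_ddd = 40.1
Terminal payoffs (K − S): max(-122.7, 0) = 0, max(-59.07, 0) = 0, max(-19.6, 0) = 0, max(4.905, 0) = 4.905
Node uu (S = 115.6): continuation = e^(−0.01)·[0.2001·0.0000 + 0.7999·0.0000] = 0.0000; exercise value = 0.0000 ≤ continuation, so V_uu = 0.0000
Node ud (S = 71.78): continuation = e^(−0.01)·[0.2001·0.0000 + 0.7999·0.0000] = 0.0000; exercise value = 0.0000 ≤ continuation, so V_ud = 0.0000
Node dd (S = 44.55): continuation = e^(−0.01)·[0.2001·0.0000 + 0.7999·4.9050] = 3.8845; exercise value = 0.4500 ≤ continuation, so V_dd = 3.8845
Node u (S = 79.75): continuation = e^(−0.01)·[0.2001·0.0000 + 0.7999·0.0000] = 0.0000; exercise value = 0.0000 ≤ continuation, so V_u = 0.0000
Node d (S = 49.5): continuation = e^(−0.01)·[0.2001·0.0000 + 0.7999·3.8845] = 3.0763; exercise value = 0.0000 ≤ continuation, so V_d = 3.0763
Node 0 (S = 55): continuation = e^(−0.01)·[0.2001·0.0000 + 0.7999·3.0763] = 2.4363; exercise value = 0.0000 ≤ continuation, so V_0 = 2.4363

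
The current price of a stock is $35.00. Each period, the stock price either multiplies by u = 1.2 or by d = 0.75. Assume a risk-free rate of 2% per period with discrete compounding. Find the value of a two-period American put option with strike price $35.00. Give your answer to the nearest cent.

Risk-neutral probability p = (1 + 0.02 − 0.75)/(1.2 − 0.75) = 0.2700/0.4500 = 0.6000
Terminal stock prices: S_uu = 50.4, S_ud = 31.5, S_dd = 19.69
Terminal payoffs (K − S): max(-15.4, 0) = 0, max(3.5, 0) = 3.5, max(15.31, 0) = 15.31
Node u (S = 42): continuation = 1/1.02·[0.6000·0.0000 + 0.4000·3.5000] = 1.3725; exercise value = 0.0000 ≤ continuation, so V_u = 1.3725
Node d (S = 26.25): continuation = 1/1.02·[0.6000·3.5000 + 0.4000·15.3125] = 8.0637; exercise value = 8.7500 > continuation, so V_d = 8.7500 (exercise)
Node 0 (S = 35): continuation = 1/1.02·[0.6000·1.3725 + 0.4000·8.7500] = 4.2388; exercise value = 0.0000 ≤ continuation, so V_0 = 4.2388

$4.24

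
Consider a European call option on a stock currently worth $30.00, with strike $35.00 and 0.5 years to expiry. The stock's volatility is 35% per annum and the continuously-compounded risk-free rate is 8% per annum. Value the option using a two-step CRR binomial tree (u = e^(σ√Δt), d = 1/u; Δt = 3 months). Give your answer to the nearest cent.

$1.92

CRR parameters: u = e^(σ√Δt) = e^(0.35·√0.25) = 1.1912, d = 1/u = 0.8395
Per-period rate: rΔt = 0.08·0.25 = 0.02, so R = e^0.02 = 1.0202
Risk-neutral probability p = (e^0.02 − 0.8395)/(1.1912 − 0.8395) = 0.1807/0.3518 = 0.5138
Terminal stock prices: S_uu = 42.57, S_ud = 30, S_dd = 21.14
Terminal payoffs (S − K): max(7.572, 0) = 7.572, max(-5, 0) = 0, max(-13.86, 0) = 0
Node u (S = 35.74): V_u = e^(−0.02)·[0.5138·7.5720 + 0.4862·0.0000] = 3.8134
Node d (S = 25.18): V_d = e^(−0.02)·[0.5138·0.0000 + 0.4862·0.0000] = 0.0000
Node 0 (S = 30): V_0 = e^(−0.02)·[0.5138·3.8134 + 0.4862·0.0000] = 1.9205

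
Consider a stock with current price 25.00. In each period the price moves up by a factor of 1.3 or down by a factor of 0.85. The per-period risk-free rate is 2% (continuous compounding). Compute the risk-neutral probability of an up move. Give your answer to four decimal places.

Risk-neutral probability p = (e^0.02 − 0.85)/(1.3 − 0.85) = 0.1702/0.4500 = 0.3782

p = 0.3782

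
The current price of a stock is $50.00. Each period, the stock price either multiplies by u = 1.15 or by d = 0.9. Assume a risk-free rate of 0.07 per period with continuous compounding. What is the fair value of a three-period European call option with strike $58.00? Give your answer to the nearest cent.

$5.35

Risk-neutral probability p = (e^0.07 − 0.9)/(1.15 − 0.9) = 0.1725/0.2500 = 0.6900
Terminal stock prices: S_uuu = 76.04, S_uud = 59.51, S_udd = 46.57, S_ddd = 36.45
Terminal payoffs (S − K): max(18.04, 0) = 18.04, max(1.512, 0) = 1.512, max(-11.43, 0) = 0, max(-21.55, 0) = 0
Node uu (S = 66.12): V_uu = e^(−0.07)·[0.6900·18.0437 + 0.3100·1.5125] = 12.0462
Node ud (S = 51.75): V_ud = e^(−0.07)·[0.6900·1.5125 + 0.3100·0.0000] = 0.9731
Node dd (S = 40.5): V_dd = e^(−0.07)·[0.6900·0.0000 + 0.3100·0.0000] = 0.0000
Node u (S = 57.5): V_u = e^(−0.07)·[0.6900·12.0462 + 0.3100·0.9731] = 8.0315
Node d (S = 45): V_d = e^(−0.07)·[0.6900·0.9731 + 0.3100·0.0000] = 0.6261
Node 0 (S = 50): V_0 = e^(−0.07)·[0.6900·8.0315 + 0.3100·0.6261] = 5.3483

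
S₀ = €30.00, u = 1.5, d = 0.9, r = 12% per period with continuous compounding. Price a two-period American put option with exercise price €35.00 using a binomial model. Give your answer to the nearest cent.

€5.00

Risk-neutral probability p = (e^0.12 − 0.9)/(1.5 − 0.9) = 0.2275/0.6000 = 0.3792
Terminal stock prices: S_uu = 67.5, S_ud = 40.5, S_dd = 24.3
Terminal payoffs (K − S): max(-32.5, 0) = 0, max(-5.5, 0) = 0, max(10.7, 0) = 10.7
Node u (S = 45): continuation = e^(−0.12)·[0.3792·0.0000 + 0.6208·0.0000] = 0.0000; exercise value = 0.0000 ≤ continuation, so V_u = 0.0000
Node d (S = 27): continuation = e^(−0.12)·[0.3792·0.0000 + 0.6208·10.7000] = 5.8918; exercise value = 8.0000 > continuation, so V_d = 8.0000 (exercise)
Node 0 (S = 30): continuation = e^(−0.12)·[0.3792·0.0000 + 0.6208·8.0000] = 4.4051; exercise value = 5.0000 > continuation, so V_0 = 5.0000 (exercise)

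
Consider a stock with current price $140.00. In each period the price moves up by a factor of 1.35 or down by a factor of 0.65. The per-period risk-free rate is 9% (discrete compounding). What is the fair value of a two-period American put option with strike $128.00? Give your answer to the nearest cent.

Risk-neutral probability p = (1 + 0.09 − 0.65)/(1.35 − 0.65) = 0.4400/0.7000 = 0.6286
Terminal stock prices: S_uu = 255.2, S_ud = 122.9, S_dd = 59.15
Terminal payoffs (K − S): max(-127.2, 0) = 0, max(5.15, 0) = 5.15, max(68.85, 0) = 68.85
Node u (S = 189): continuation = 1/1.09·[0.6286·0.0000 + 0.3714·5.1500] = 1.7549; exercise value = 0.0000 ≤ continuation, so V_u = 1.7549
Node d (S = 91): continuation = 1/1.09·[0.6286·5.1500 + 0.3714·68.8500] = 26.4312; exercise value = 37.0000 > continuation, so V_d = 37.0000 (exercise)
Node 0 (S = 140): continuation = 1/1.09·[0.6286·1.7549 + 0.3714·37.0000] = 13.6201; exercise value = 0.0000 ≤ continuation, so V_0 = 13.6201

$13.62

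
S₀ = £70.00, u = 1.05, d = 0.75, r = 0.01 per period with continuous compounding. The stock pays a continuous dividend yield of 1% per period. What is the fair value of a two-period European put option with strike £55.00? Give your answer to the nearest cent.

Per-period risk-free factor R = e^0.01 = 1.0101; dividend-adjusted growth = e^(0.01−0.01) = 1.0000.
Risk-neutral probability p = (1.0000 − 0.75)/(1.05 − 0.75) = 0.2500/0.3000 = 0.8333
Terminal stock prices: S_uu = 77.17, S_ud = 55.12, S_dd = 39.38
Terminal payoffs (K − S): max(-22.17, 0) = 0, max(-0.125, 0) = 0, max(15.62, 0) = 15.62
Node u (S = 73.5): V_u = e^(−0.01)·[0.8333·0.0000 + 0.1667·0.0000] = 0.0000
Node d (S = 52.5): V_d = e^(−0.01)·[0.8333·0.0000 + 0.1667·15.6250] = 2.5783
Node 0 (S = 70): V_0 = e^(−0.01)·[0.8333·0.0000 + 0.1667·2.5783] = 0.4254

£0.43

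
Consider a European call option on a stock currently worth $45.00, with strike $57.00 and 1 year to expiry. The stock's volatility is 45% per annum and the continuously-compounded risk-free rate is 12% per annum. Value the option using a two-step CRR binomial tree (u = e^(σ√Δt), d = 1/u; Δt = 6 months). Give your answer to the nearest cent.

$6.64

CRR parameters: u = e^(σ√Δt) = e^(0.45·√0.5) = 1.3746, d = 1/u = 0.7275
Per-period rate: rΔt = 0.12·0.5 = 0.06, so R = e^0.06 = 1.0618
Risk-neutral probability p = (e^0.06 − 0.7275)/(1.3746 − 0.7275) = 0.3344/0.6472 = 0.5167
Terminal stock prices: S_uu = 85.03, S_ud = 45, S_dd = 23.81
Terminal payoffs (S − K): max(28.03, 0) = 28.03, max(-12, 0) = 0, max(-33.19, 0) = 0
Node u (S = 61.86): V_u = e^(−0.06)·[0.5167·28.0346 + 0.4833·0.0000] = 13.6409
Node d (S = 32.74): V_d = e^(−0.06)·[0.5167·0.0000 + 0.4833·0.0000] = 0.0000
Node 0 (S = 45): V_0 = e^(−0.06)·[0.5167·13.6409 + 0.4833·0.0000] = 6.6373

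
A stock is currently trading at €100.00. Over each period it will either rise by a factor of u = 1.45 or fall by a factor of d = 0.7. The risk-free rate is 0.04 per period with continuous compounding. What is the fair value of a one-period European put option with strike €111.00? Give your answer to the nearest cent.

€21.49

Risk-neutral probability p = (e^0.04 − 0.7)/(1.45 − 0.7) = 0.3408/0.7500 = 0.4544
Terminal stock prices: S_u = 145, S_d = 70
Terminal payoffs (K − S): max(-34, 0) = 0, max(41, 0) = 41
Node 0 (S = 100): V_0 = e^(−0.04)·[0.4544·0.0000 + 0.5456·41.0000] = 21.4919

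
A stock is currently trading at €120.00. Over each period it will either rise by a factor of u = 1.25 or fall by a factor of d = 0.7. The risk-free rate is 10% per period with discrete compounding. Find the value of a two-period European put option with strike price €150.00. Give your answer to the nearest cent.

Risk-neutral probability p = (1 + 0.1 − 0.7)/(1.25 − 0.7) = 0.4000/0.5500 = 0.7273
Terminal stock prices: S_uu = 187.5, S_ud = 105, S_dd = 58.8
Terminal payoffs (K − S): max(-37.5, 0) = 0, max(45, 0) = 45, max(91.2, 0) = 91.2
Node u (S = 150): V_u = 1/1.1·[0.7273·0.0000 + 0.2727·45.0000] = 11.1570
Node d (S = 84): V_d = 1/1.1·[0.7273·45.0000 + 0.2727·91.2000] = 52.3636
Node 0 (S = 120): V_0 = 1/1.1·[0.7273·11.1570 + 0.2727·52.3636] = 20.3593

€20.36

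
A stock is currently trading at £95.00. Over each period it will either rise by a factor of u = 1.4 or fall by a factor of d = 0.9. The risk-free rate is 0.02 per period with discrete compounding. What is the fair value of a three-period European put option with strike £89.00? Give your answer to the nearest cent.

Risk-neutral probability p = (1 + 0.02 − 0.9)/(1.4 − 0.9) = 0.1200/0.5000 = 0.2400
Terminal stock prices: S_uuu = 260.7, S_uud = 167.6, S_udd = 107.7, S_ddd = 69.26
Terminal payoffs (K − S): max(-171.7, 0) = 0, max(-78.58, 0) = 0, max(-18.73, 0) = 0, max(19.74, 0) = 19.74
Node uu (S = 186.2): V_uu = 1/1.02·[0.2400·0.0000 + 0.7600·0.0000] = 0.0000
Node ud (S = 119.7): V_ud = 1/1.02·[0.2400·0.0000 + 0.7600·0.0000] = 0.0000
Node dd (S = 76.95): V_dd = 1/1.02·[0.2400·0.0000 + 0.7600·19.7450] = 14.7120
Node u (S = 133): V_u = 1/1.02·[0.2400·0.0000 + 0.7600·0.0000] = 0.0000
Node d (S = 85.5): V_d = 1/1.02·[0.2400·0.0000 + 0.7600·14.7120] = 10.9619
Node 0 (S = 95): V_0 = 1/1.02·[0.2400·0.0000 + 0.7600·10.9619] = 8.1677

£8.17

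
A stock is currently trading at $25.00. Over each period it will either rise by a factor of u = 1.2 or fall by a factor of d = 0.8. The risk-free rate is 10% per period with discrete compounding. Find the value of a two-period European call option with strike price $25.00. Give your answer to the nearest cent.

Risk-neutral probability p = (1 + 0.1 − 0.8)/(1.2 − 0.8) = 0.3000/0.4000 = 0.7500
Terminal stock prices: S_uu = 36, S_ud = 24, S_dd = 16
Terminal payoffs (S − K): max(11, 0) = 11, max(-1, 0) = 0, max(-9, 0) = 0
Node u (S = 30): V_u = 1/1.1·[0.7500·11.0000 + 0.2500·0.0000] = 7.5000
Node d (S = 20): V_d = 1/1.1·[0.7500·0.0000 + 0.2500·0.0000] = 0.0000
Node 0 (S = 25): V_0 = 1/1.1·[0.7500·7.5000 + 0.2500·0.0000] = 5.1136

$5.11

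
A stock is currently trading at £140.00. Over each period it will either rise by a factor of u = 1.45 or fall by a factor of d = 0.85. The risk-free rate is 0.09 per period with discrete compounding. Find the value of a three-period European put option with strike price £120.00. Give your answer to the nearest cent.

Risk-neutral probability p = (1 + 0.09 − 0.85)/(1.45 − 0.85) = 0.2400/0.6000 = 0.4000
Terminal stock prices: S_uuu = 426.8, S_uud = 250.2, S_udd = 146.7, S_ddd = 85.98
Terminal payoffs (K − S): max(-306.8, 0) = 0, max(-130.2, 0) = 0, max(-26.67, 0) = 0, max(34.02, 0) = 34.02
Node uu (S = 294.4): V_uu = 1/1.09·[0.4000·0.0000 + 0.6000·0.0000] = 0.0000
Node ud (S = 172.5): V_ud = 1/1.09·[0.4000·0.0000 + 0.6000·0.0000] = 0.0000
Node dd (S = 101.1): V_dd = 1/1.09·[0.4000·0.0000 + 0.6000·34.0225] = 18.7280
Node u (S = 203): V_u = 1/1.09·[0.4000·0.0000 + 0.6000·0.0000] = 0.0000
Node d (S = 119): V_d = 1/1.09·[0.4000·0.0000 + 0.6000·18.7280] = 10.3090
Node 0 (S = 140): V_0 = 1/1.09·[0.4000·0.0000 + 0.6000·10.3090] = 5.6747

£5.67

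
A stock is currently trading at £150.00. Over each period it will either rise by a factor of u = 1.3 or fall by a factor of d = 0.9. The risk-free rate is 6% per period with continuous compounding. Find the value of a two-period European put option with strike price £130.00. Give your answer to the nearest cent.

£2.67

Risk-neutral probability p = (e^0.06 − 0.9)/(1.3 − 0.9) = 0.1618/0.4000 = 0.4046
Terminal stock prices: S_uu = 253.5, S_ud = 175.5, S_dd = 121.5
Terminal payoffs (K − S): max(-123.5, 0) = 0, max(-45.5, 0) = 0, max(8.5, 0) = 8.5
Node u (S = 195): V_u = e^(−0.06)·[0.4046·0.0000 + 0.5954·0.0000] = 0.0000
Node d (S = 135): V_d = e^(−0.06)·[0.4046·0.0000 + 0.5954·8.5000] = 4.7662
Node 0 (S = 150): V_0 = e^(−0.06)·[0.4046·0.0000 + 0.5954·4.7662] = 2.6726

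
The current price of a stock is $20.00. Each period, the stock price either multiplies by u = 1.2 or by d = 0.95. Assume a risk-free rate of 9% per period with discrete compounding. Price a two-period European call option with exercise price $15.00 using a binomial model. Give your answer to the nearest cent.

$7.37

Risk-neutral probability p = (1 + 0.09 − 0.95)/(1.2 − 0.95) = 0.1400/0.2500 = 0.5600
Terminal stock prices: S_uu = 28.8, S_ud = 22.8, S_dd = 18.05
Terminal payoffs (S − K): max(13.8, 0) = 13.8, max(7.8, 0) = 7.8, max(3.05, 0) = 3.05
Node u (S = 24): V_u = 1/1.09·[0.5600·13.8000 + 0.4400·7.8000] = 10.2385
Node d (S = 19): V_d = 1/1.09·[0.5600·7.8000 + 0.4400·3.0500] = 5.2385
Node 0 (S = 20): V_0 = 1/1.09·[0.5600·10.2385 + 0.4400·5.2385] = 7.3748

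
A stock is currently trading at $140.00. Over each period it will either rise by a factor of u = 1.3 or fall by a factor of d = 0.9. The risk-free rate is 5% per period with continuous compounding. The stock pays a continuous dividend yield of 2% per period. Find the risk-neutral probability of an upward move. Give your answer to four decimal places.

p = 0.3261

Per-period risk-free factor R = e^0.05 = 1.0513; dividend-adjusted growth = e^(0.05−0.02) = 1.0305.
Risk-neutral probability p = (1.0305 − 0.9)/(1.3 − 0.9) = 0.1305/0.4000 = 0.3261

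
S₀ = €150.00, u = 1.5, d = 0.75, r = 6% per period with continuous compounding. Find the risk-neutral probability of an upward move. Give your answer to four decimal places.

Risk-neutral probability p = (e^0.06 − 0.75)/(1.5 − 0.75) = 0.3118/0.7500 = 0.4158

p = 0.4158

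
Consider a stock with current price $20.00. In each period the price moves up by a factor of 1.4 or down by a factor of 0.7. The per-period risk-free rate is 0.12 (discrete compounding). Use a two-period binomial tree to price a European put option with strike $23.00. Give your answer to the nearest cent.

Risk-neutral probability p = (1 + 0.12 − 0.7)/(1.4 − 0.7) = 0.4200/0.7000 = 0.6000
Terminal stock prices: S_uu = 39.2, S_ud = 19.6, S_dd = 9.8
Terminal payoffs (K − S): max(-16.2, 0) = 0, max(3.4, 0) = 3.4, max(13.2, 0) = 13.2
Node u (S = 28): V_u = 1/1.12·[0.6000·0.0000 + 0.4000·3.4000] = 1.2143
Node d (S = 14): V_d = 1/1.12·[0.6000·3.4000 + 0.4000·13.2000] = 6.5357
Node 0 (S = 20): V_0 = 1/1.12·[0.6000·1.2143 + 0.4000·6.5357] = 2.9847

$2.98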